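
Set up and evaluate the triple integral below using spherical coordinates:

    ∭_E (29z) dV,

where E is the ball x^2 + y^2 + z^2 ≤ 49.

In spherical coordinates, x = ρ sin(φ) cos(θ), y = ρ sin(φ) sin(θ), z = ρ cos(φ), and dV = ρ^2 sin(φ) dρ dφ dθ.

The integrand becomes 29ρ cos(φ), so

    ∭_E (29z) dV = ∫_{0}^{2π} ∫_{0}^{π} ∫_{0}^{7} (29ρ cos(φ)) · ρ^2 sin(φ) dρ dφ dθ.

Inner (ρ): 69629sin(2φ)/8.
Middle (φ): 0.
Outer (θ): 0.

Therefore the triple integral equals 0.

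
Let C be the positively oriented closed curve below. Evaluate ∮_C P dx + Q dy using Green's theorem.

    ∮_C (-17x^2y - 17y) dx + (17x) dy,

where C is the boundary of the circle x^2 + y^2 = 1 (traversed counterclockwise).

Green's theorem converts the closed line integral into a double integral over the enclosed region D:

    ∮_C P dx + Q dy = ∬_D (∂Q/∂x - ∂P/∂y) dA.

Here P = -17x^2y - 17y, Q = 17x, so

    ∂Q/∂x = 17,    ∂P/∂y = -17x^2 - 17,
    ∂Q/∂x - ∂P/∂y = 17x^2 + 34.

D is the region x^2 + y^2 ≤ 1. Evaluating the double integral:

In polar coordinates (x = r cos θ, y = r sin θ, dA = r dr dθ) the integrand becomes 17r^2cos(θ)^2 + 34, so

    ∬_D (17x^2 + 34) dA = ∫_0^{2π} ∫_0^{1} (17r^2cos(θ)^2 + 34) · r dr dθ.

Inner (r from 0 to 1): 17cos(θ)^2/4 + 17.
Outer (θ from 0 to 2π): 153π/4.

Therefore ∮_C P dx + Q dy = 153π/4.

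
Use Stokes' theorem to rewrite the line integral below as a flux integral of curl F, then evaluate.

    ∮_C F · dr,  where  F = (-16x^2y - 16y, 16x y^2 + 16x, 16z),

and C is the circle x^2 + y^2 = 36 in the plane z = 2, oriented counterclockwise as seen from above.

Let S be the flat disk x^2 + y^2 ≤ 36 in the plane z = 2, with upward unit normal n̂ = ẑ. By Stokes' theorem,

    ∮_C F · dr = ∬_S (∇ × F) · n̂ dS = ∬_D (curl F)_z dA,

where D is the disk x^2 + y^2 ≤ 36.

Compute the curl of F = (-16x^2y - 16y, 16x y^2 + 16x, 16z):
    (∇ × F)_x = ∂F_z/∂y - ∂F_y/∂z = 0,
    (∇ × F)_y = ∂F_x/∂z - ∂F_z/∂x = 0,
    (∇ × F)_z = ∂F_y/∂x - ∂F_x/∂y = 16x^2 + 16y^2 + 32.

On z = 2, (curl F)_z = 16x^2 + 16y^2 + 32.

Convert to polar (x = r cos θ, y = r sin θ, dA = r dr dθ); the integrand becomes 16r^2 + 32, so

    ∬_D (curl F)_z dA = ∫_0^{2π} ∫_0^{6} (16r^2 + 32) · r dr dθ.

Inner (r from 0 to 6): 5760.
Outer (θ from 0 to 2π): 11520π.

Therefore ∮_C F · dr = 11520π.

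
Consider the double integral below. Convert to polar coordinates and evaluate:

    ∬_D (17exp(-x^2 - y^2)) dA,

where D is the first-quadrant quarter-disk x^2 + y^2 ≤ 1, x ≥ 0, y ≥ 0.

The region D is 0 ≤ r ≤ 1, 0 ≤ θ ≤ π/2 in polar coordinates, where x = r cos(θ), y = r sin(θ), and dA = r dr dθ.

Under the substitution, the integrand becomes 17exp(-r^2), so

    ∬_D (17exp(-x^2 - y^2)) dA = ∫_{0}^{π/2} ∫_{0}^{1} (17exp(-r^2)) · r dr dθ.

Inner integral (in r): ∫_{0}^{1} (17exp(-r^2)) · r dr = 17/2 - 17exp(-1)/2.

Outer integral (in θ): ∫_{0}^{π/2} (17/2 - 17exp(-1)/2) dθ = -17π (1 - e)exp(-1)/4.

Therefore ∬_D (17exp(-x^2 - y^2)) dA = -17π (1 - e)exp(-1)/4.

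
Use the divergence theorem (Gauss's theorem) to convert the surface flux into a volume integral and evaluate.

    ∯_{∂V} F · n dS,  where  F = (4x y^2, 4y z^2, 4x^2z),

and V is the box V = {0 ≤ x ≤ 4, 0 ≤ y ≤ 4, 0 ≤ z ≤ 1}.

By the divergence theorem,

    ∯_{∂V} F · n dS = ∭_V (∇ · F) dV.

Compute the divergence:
    ∇ · F = ∂F_x/∂x + ∂F_y/∂y + ∂F_z/∂z = 4y^2 + 4z^2 + 4x^2 = 4x^2 + 4y^2 + 4z^2.

V is a rectangular box, so dV = dx dy dz with 0 ≤ x ≤ 4, 0 ≤ y ≤ 4, 0 ≤ z ≤ 1.

Integrate (4x^2 + 4y^2 + 4z^2) over V as an iterated integral:

    ∭_V (∇·F) dV = ∫_0^{4} ∫_0^{4} ∫_0^{1} (4x^2 + 4y^2 + 4z^2) dz dy dx.

Inner (z from 0 to 1): 4x^2 + 4y^2 + 4/3.
Middle (y from 0 to 4): 16x^2 + 272/3.
Outer (x from 0 to 4): 704.

Therefore ∯_{∂V} F · n dS = 704.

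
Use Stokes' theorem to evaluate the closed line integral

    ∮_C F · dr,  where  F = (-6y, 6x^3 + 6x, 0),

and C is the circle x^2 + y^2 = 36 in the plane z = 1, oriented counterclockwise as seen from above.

Let S be the flat disk x^2 + y^2 ≤ 36 in the plane z = 1, with upward unit normal n̂ = ẑ. By Stokes' theorem,

    ∮_C F · dr = ∬_S (∇ × F) · n̂ dS = ∬_D (curl F)_z dA,

where D is the disk x^2 + y^2 ≤ 36.

Compute the curl of F = (-6y, 6x^3 + 6x, 0):
    (∇ × F)_x = ∂F_z/∂y - ∂F_y/∂z = 0,
    (∇ × F)_y = ∂F_x/∂z - ∂F_z/∂x = 0,
    (∇ × F)_z = ∂F_y/∂x - ∂F_x/∂y = 18x^2 + 12.

On z = 1, (curl F)_z = 18x^2 + 12.

Convert to polar (x = r cos θ, y = r sin θ, dA = r dr dθ); the integrand becomes 18r^2cos(θ)^2 + 12, so

    ∬_D (curl F)_z dA = ∫_0^{2π} ∫_0^{6} (18r^2cos(θ)^2 + 12) · r dr dθ.

Inner (r from 0 to 6): 5832cos(θ)^2 + 216.
Outer (θ from 0 to 2π): 6264π.

Therefore ∮_C F · dr = 6264π.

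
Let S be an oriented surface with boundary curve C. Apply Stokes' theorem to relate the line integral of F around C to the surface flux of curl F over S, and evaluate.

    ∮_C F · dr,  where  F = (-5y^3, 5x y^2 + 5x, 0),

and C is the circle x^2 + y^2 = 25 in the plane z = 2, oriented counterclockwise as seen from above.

Let S be the flat disk x^2 + y^2 ≤ 25 in the plane z = 2, with upward unit normal n̂ = ẑ. By Stokes' theorem,

    ∮_C F · dr = ∬_S (∇ × F) · n̂ dS = ∬_D (curl F)_z dA,

where D is the disk x^2 + y^2 ≤ 25.

Compute the curl of F = (-5y^3, 5x y^2 + 5x, 0):
    (∇ × F)_x = ∂F_z/∂y - ∂F_y/∂z = 0,
    (∇ × F)_y = ∂F_x/∂z - ∂F_z/∂x = 0,
    (∇ × F)_z = ∂F_y/∂x - ∂F_x/∂y = 20y^2 + 5.

On z = 2, (curl F)_z = 20y^2 + 5.

Convert to polar (x = r cos θ, y = r sin θ, dA = r dr dθ); the integrand becomes 20r^2sin(θ)^2 + 5, so

    ∬_D (curl F)_z dA = ∫_0^{2π} ∫_0^{5} (20r^2sin(θ)^2 + 5) · r dr dθ.

Inner (r from 0 to 5): 3125sin(θ)^2 + 125/2.
Outer (θ from 0 to 2π): 3250π.

Therefore ∮_C F · dr = 3250π.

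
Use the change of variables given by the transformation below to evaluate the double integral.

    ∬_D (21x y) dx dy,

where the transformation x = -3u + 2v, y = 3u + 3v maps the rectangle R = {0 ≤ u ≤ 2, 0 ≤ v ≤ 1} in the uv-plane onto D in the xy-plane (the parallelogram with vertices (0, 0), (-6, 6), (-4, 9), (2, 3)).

Compute the Jacobian determinant of (x, y) with respect to (u, v):

    ∂(x,y)/∂(u,v) = | -3  2 | = (-3)(3) - (2)(3) = -15.
                   | 3  3 |

Its absolute value is |J| = 15 (the area scaling factor).

Substituting x = -3u + 2v, y = 3u + 3v into the integrand,

    21x y → -189u^2 - 63u v + 126v^2,

so the integral becomes

    ∬_R (-189u^2 - 63u v + 126v^2) · |J| du dv = ∫_0^2 ∫_0^1 (-2835u^2 - 945u v + 1890v^2) dv du.

Inner (v): -2835u^2 - 945u/2 + 630.
Outer (u): -7245.

Therefore ∬_D (21x y) dx dy = -7245.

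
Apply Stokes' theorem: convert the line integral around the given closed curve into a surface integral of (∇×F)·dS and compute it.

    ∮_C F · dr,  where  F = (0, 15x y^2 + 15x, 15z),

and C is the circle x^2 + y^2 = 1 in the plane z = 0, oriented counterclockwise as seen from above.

Let S be the flat disk x^2 + y^2 ≤ 1 in the plane z = 0, with upward unit normal n̂ = ẑ. By Stokes' theorem,

    ∮_C F · dr = ∬_S (∇ × F) · n̂ dS = ∬_D (curl F)_z dA,

where D is the disk x^2 + y^2 ≤ 1.

Compute the curl of F = (0, 15x y^2 + 15x, 15z):
    (∇ × F)_x = ∂F_z/∂y - ∂F_y/∂z = 0,
    (∇ × F)_y = ∂F_x/∂z - ∂F_z/∂x = 0,
    (∇ × F)_z = ∂F_y/∂x - ∂F_x/∂y = 15y^2 + 15.

On z = 0, (curl F)_z = 15y^2 + 15.

Convert to polar (x = r cos θ, y = r sin θ, dA = r dr dθ); the integrand becomes 15r^2sin(θ)^2 + 15, so

    ∬_D (curl F)_z dA = ∫_0^{2π} ∫_0^{1} (15r^2sin(θ)^2 + 15) · r dr dθ.

Inner (r from 0 to 1): 15sin(θ)^2/4 + 15/2.
Outer (θ from 0 to 2π): 75π/4.

Therefore ∮_C F · dr = 75π/4.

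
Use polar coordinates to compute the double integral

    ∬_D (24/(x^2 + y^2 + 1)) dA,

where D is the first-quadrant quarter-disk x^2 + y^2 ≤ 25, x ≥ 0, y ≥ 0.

The region D is 0 ≤ r ≤ 5, 0 ≤ θ ≤ π/2 in polar coordinates, where x = r cos(θ), y = r sin(θ), and dA = r dr dθ.

Under the substitution, the integrand becomes 24/(r^2 + 1), so

    ∬_D (24/(x^2 + y^2 + 1)) dA = ∫_{0}^{π/2} ∫_{0}^{5} (24/(r^2 + 1)) · r dr dθ.

Inner integral (in r): ∫_{0}^{5} (24/(r^2 + 1)) · r dr = log(95428956661682176).

Outer integral (in θ): ∫_{0}^{π/2} (log(95428956661682176)) dθ = 6π log(26).

Therefore ∬_D (24/(x^2 + y^2 + 1)) dA = 6π log(26).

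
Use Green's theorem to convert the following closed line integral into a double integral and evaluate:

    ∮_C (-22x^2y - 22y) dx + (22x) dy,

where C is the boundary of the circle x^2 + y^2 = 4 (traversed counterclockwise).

Green's theorem converts the closed line integral into a double integral over the enclosed region D:

    ∮_C P dx + Q dy = ∬_D (∂Q/∂x - ∂P/∂y) dA.

Here P = -22x^2y - 22y, Q = 22x, so

    ∂Q/∂x = 22,    ∂P/∂y = -22x^2 - 22,
    ∂Q/∂x - ∂P/∂y = 22x^2 + 44.

D is the region x^2 + y^2 ≤ 4. Evaluating the double integral:

In polar coordinates (x = r cos θ, y = r sin θ, dA = r dr dθ) the integrand becomes 22r^2cos(θ)^2 + 44, so

    ∬_D (22x^2 + 44) dA = ∫_0^{2π} ∫_0^{2} (22r^2cos(θ)^2 + 44) · r dr dθ.

Inner (r from 0 to 2): 88cos(θ)^2 + 88.
Outer (θ from 0 to 2π): 264π.

Therefore ∮_C P dx + Q dy = 264π.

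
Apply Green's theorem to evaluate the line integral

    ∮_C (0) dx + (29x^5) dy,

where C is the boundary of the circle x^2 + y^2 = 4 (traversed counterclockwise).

Green's theorem converts the closed line integral into a double integral over the enclosed region D:

    ∮_C P dx + Q dy = ∬_D (∂Q/∂x - ∂P/∂y) dA.

Here P = 0, Q = 29x^5, so

    ∂Q/∂x = 145x^4,    ∂P/∂y = 0,
    ∂Q/∂x - ∂P/∂y = 145x^4.

D is the region x^2 + y^2 ≤ 4. Evaluating the double integral:

In polar coordinates (x = r cos θ, y = r sin θ, dA = r dr dθ) the integrand becomes 145r^4cos(θ)^4, so

    ∬_D (145x^4) dA = ∫_0^{2π} ∫_0^{2} (145r^4cos(θ)^4) · r dr dθ.

Inner (r from 0 to 2): 4640cos(θ)^4/3.
Outer (θ from 0 to 2π): 1160π.

Therefore ∮_C P dx + Q dy = 1160π.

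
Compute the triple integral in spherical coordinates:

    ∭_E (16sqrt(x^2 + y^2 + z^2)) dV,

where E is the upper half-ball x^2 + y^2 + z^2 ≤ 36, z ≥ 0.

In spherical coordinates, x = ρ sin(φ) cos(θ), y = ρ sin(φ) sin(θ), z = ρ cos(φ), and dV = ρ^2 sin(φ) dρ dφ dθ.

The integrand becomes 16ρ, so

    ∭_E (16sqrt(x^2 + y^2 + z^2)) dV = ∫_{0}^{2π} ∫_{0}^{π/2} ∫_{0}^{6} (16ρ) · ρ^2 sin(φ) dρ dφ dθ.

Inner (ρ): 5184sin(φ).
Middle (φ): 5184.
Outer (θ): 10368π.

Therefore the triple integral equals 10368π.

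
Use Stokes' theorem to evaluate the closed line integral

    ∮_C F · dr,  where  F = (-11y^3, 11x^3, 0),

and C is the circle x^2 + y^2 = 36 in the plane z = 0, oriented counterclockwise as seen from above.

Let S be the flat disk x^2 + y^2 ≤ 36 in the plane z = 0, with upward unit normal n̂ = ẑ. By Stokes' theorem,

    ∮_C F · dr = ∬_S (∇ × F) · n̂ dS = ∬_D (curl F)_z dA,

where D is the disk x^2 + y^2 ≤ 36.

Compute the curl of F = (-11y^3, 11x^3, 0):
    (∇ × F)_x = ∂F_z/∂y - ∂F_y/∂z = 0,
    (∇ × F)_y = ∂F_x/∂z - ∂F_z/∂x = 0,
    (∇ × F)_z = ∂F_y/∂x - ∂F_x/∂y = 33x^2 + 33y^2.

On z = 0, (curl F)_z = 33x^2 + 33y^2.

Convert to polar (x = r cos θ, y = r sin θ, dA = r dr dθ); the integrand becomes 33r^2, so

    ∬_D (curl F)_z dA = ∫_0^{2π} ∫_0^{6} (33r^2) · r dr dθ.

Inner (r from 0 to 6): 10692.
Outer (θ from 0 to 2π): 21384π.

Therefore ∮_C F · dr = 21384π.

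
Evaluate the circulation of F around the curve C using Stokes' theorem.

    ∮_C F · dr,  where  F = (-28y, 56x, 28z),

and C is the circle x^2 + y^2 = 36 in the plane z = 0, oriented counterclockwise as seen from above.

Let S be the flat disk x^2 + y^2 ≤ 36 in the plane z = 0, with upward unit normal n̂ = ẑ. By Stokes' theorem,

    ∮_C F · dr = ∬_S (∇ × F) · n̂ dS = ∬_D (curl F)_z dA,

where D is the disk x^2 + y^2 ≤ 36.

Compute the curl of F = (-28y, 56x, 28z):
    (∇ × F)_x = ∂F_z/∂y - ∂F_y/∂z = 0,
    (∇ × F)_y = ∂F_x/∂z - ∂F_z/∂x = 0,
    (∇ × F)_z = ∂F_y/∂x - ∂F_x/∂y = 84.

On z = 0, (curl F)_z = 84.

Convert to polar (x = r cos θ, y = r sin θ, dA = r dr dθ); the integrand becomes 84, so

    ∬_D (curl F)_z dA = ∫_0^{2π} ∫_0^{6} (84) · r dr dθ.

Inner (r from 0 to 6): 1512.
Outer (θ from 0 to 2π): 3024π.

Therefore ∮_C F · dr = 3024π.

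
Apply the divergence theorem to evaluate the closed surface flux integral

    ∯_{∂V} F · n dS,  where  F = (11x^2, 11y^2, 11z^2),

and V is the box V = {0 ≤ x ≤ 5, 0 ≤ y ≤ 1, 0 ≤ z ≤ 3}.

By the divergence theorem,

    ∯_{∂V} F · n dS = ∭_V (∇ · F) dV.

Compute the divergence:
    ∇ · F = ∂F_x/∂x + ∂F_y/∂y + ∂F_z/∂z = 22x + 22y + 22z.

V is a rectangular box, so dV = dx dy dz with 0 ≤ x ≤ 5, 0 ≤ y ≤ 1, 0 ≤ z ≤ 3.

Integrate (22x + 22y + 22z) over V as an iterated integral:

    ∭_V (∇·F) dV = ∫_0^{5} ∫_0^{1} ∫_0^{3} (22x + 22y + 22z) dz dy dx.

Inner (z from 0 to 3): 66x + 66y + 99.
Middle (y from 0 to 1): 66x + 132.
Outer (x from 0 to 5): 1485.

Therefore ∯_{∂V} F · n dS = 1485.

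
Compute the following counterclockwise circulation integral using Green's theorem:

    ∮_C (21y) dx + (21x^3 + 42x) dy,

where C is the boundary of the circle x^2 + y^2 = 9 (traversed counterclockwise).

Green's theorem converts the closed line integral into a double integral over the enclosed region D:

    ∮_C P dx + Q dy = ∬_D (∂Q/∂x - ∂P/∂y) dA.

Here P = 21y, Q = 21x^3 + 42x, so

    ∂Q/∂x = 63x^2 + 42,    ∂P/∂y = 21,
    ∂Q/∂x - ∂P/∂y = 63x^2 + 21.

D is the region x^2 + y^2 ≤ 9. Evaluating the double integral:

In polar coordinates (x = r cos θ, y = r sin θ, dA = r dr dθ) the integrand becomes 63r^2cos(θ)^2 + 21, so

    ∬_D (63x^2 + 21) dA = ∫_0^{2π} ∫_0^{3} (63r^2cos(θ)^2 + 21) · r dr dθ.

Inner (r from 0 to 3): 5103cos(θ)^2/4 + 189/2.
Outer (θ from 0 to 2π): 5859π/4.

Therefore ∮_C P dx + Q dy = 5859π/4.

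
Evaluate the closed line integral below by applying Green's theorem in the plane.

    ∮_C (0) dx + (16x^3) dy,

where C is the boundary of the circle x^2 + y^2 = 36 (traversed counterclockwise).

Green's theorem converts the closed line integral into a double integral over the enclosed region D:

    ∮_C P dx + Q dy = ∬_D (∂Q/∂x - ∂P/∂y) dA.

Here P = 0, Q = 16x^3, so

    ∂Q/∂x = 48x^2,    ∂P/∂y = 0,
    ∂Q/∂x - ∂P/∂y = 48x^2.

D is the region x^2 + y^2 ≤ 36. Evaluating the double integral:

In polar coordinates (x = r cos θ, y = r sin θ, dA = r dr dθ) the integrand becomes 48r^2cos(θ)^2, so

    ∬_D (48x^2) dA = ∫_0^{2π} ∫_0^{6} (48r^2cos(θ)^2) · r dr dθ.

Inner (r from 0 to 6): 15552cos(θ)^2.
Outer (θ from 0 to 2π): 15552π.

Therefore ∮_C P dx + Q dy = 15552π.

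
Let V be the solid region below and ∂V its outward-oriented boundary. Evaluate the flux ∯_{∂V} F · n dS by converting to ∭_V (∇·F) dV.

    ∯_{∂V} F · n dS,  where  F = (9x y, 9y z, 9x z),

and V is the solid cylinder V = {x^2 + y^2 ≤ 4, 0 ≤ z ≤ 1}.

By the divergence theorem,

    ∯_{∂V} F · n dS = ∭_V (∇ · F) dV.

Compute the divergence:
    ∇ · F = ∂F_x/∂x + ∂F_y/∂y + ∂F_z/∂z = 9y + 9z + 9x = 9x + 9y + 9z.

In cylindrical coordinates, x = r cos(θ), y = r sin(θ), z = z, dV = r dr dθ dz, with 0 ≤ r ≤ 2, 0 ≤ θ ≤ 2π, 0 ≤ z ≤ 1.

The integrand, after substitution and multiplying by the volume element, becomes (9sqrt(2)r sin(θ + π/4) + 9z) · r, so

    ∭_V (∇·F) dV = ∫_0^{2π} ∫_0^{2} ∫_0^{1} (9sqrt(2)r sin(θ + π/4) + 9z) · r dz dr dθ.

Inner (z from 0 to 1): 9r (2sqrt(2)r sin(θ + π/4) + 1)/2.
Middle (r from 0 to 2): 24sqrt(2)sin(θ + π/4) + 9.
Outer (θ from 0 to 2π): 18π.

Therefore ∯_{∂V} F · n dS = 18π.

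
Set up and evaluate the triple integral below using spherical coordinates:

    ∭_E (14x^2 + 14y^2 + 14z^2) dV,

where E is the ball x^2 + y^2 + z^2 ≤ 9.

In spherical coordinates, x = ρ sin(φ) cos(θ), y = ρ sin(φ) sin(θ), z = ρ cos(φ), and dV = ρ^2 sin(φ) dρ dφ dθ.

The integrand becomes 14ρ^2, so

    ∭_E (14x^2 + 14y^2 + 14z^2) dV = ∫_{0}^{2π} ∫_{0}^{π} ∫_{0}^{3} (14ρ^2) · ρ^2 sin(φ) dρ dφ dθ.

Inner (ρ): 3402sin(φ)/5.
Middle (φ): 6804/5.
Outer (θ): 13608π/5.

Therefore the triple integral equals 13608π/5.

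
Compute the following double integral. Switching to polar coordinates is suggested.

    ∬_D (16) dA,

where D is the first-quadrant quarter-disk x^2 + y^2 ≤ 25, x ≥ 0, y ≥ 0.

The region D is 0 ≤ r ≤ 5, 0 ≤ θ ≤ π/2 in polar coordinates, where x = r cos(θ), y = r sin(θ), and dA = r dr dθ.

Under the substitution, the integrand becomes 16, so

    ∬_D (16) dA = ∫_{0}^{π/2} ∫_{0}^{5} (16) · r dr dθ.

Inner integral (in r): ∫_{0}^{5} (16) · r dr = 200.

Outer integral (in θ): ∫_{0}^{π/2} (200) dθ = 100π.

Therefore ∬_D (16) dA = 100π.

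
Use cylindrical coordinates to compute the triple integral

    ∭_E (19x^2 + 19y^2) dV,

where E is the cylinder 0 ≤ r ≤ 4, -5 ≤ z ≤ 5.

In cylindrical coordinates, x = r cos(θ), y = r sin(θ), z = z, and dV = r dr dθ dz.

The integrand becomes 19r^2, so

    ∭_E (19x^2 + 19y^2) dV = ∫_{0}^{2π} ∫_{0}^{4} ∫_{-5}^{5} (19r^2) · r dz dr dθ.

Inner (z): 190r^3.
Middle (r from 0 to 4): 12160.
Outer (θ): 24320π.

Therefore the triple integral equals 24320π.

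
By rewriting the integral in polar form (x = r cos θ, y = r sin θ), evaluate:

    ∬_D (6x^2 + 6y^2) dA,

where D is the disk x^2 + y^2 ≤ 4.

The region D is 0 ≤ r ≤ 2, 0 ≤ θ ≤ 2π in polar coordinates, where x = r cos(θ), y = r sin(θ), and dA = r dr dθ.

Under the substitution, the integrand becomes 6r^2, so

    ∬_D (6x^2 + 6y^2) dA = ∫_{0}^{2π} ∫_{0}^{2} (6r^2) · r dr dθ.

Inner integral (in r): ∫_{0}^{2} (6r^2) · r dr = 24.

Outer integral (in θ): ∫_{0}^{2π} (24) dθ = 48π.

Therefore ∬_D (6x^2 + 6y^2) dA = 48π.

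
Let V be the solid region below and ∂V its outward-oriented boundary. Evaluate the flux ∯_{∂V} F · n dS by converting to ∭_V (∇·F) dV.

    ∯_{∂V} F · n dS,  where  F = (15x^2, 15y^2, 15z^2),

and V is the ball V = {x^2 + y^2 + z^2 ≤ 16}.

By the divergence theorem,

    ∯_{∂V} F · n dS = ∭_V (∇ · F) dV.

Compute the divergence:
    ∇ · F = ∂F_x/∂x + ∂F_y/∂y + ∂F_z/∂z = 30x + 30y + 30z.

In spherical coordinates, x = ρ sin(φ) cos(θ), y = ρ sin(φ) sin(θ), z = ρ cos(φ), dV = ρ^2 sin(φ) dρ dφ dθ, with 0 ≤ ρ ≤ 4, 0 ≤ φ ≤ π, 0 ≤ θ ≤ 2π.

The integrand, after substitution and multiplying by the volume element, becomes (30ρ (sqrt(2)sin(φ)sin(θ + π/4) + cos(φ))) · ρ^2 sin(φ), so

    ∭_V (∇·F) dV = ∫_0^{2π} ∫_0^{π} ∫_0^{4} (30ρ (sqrt(2)sin(φ)sin(θ + π/4) + cos(φ))) · ρ^2 sin(φ) dρ dφ dθ.

Inner (ρ from 0 to 4): 1920(sqrt(2)sin(φ)sin(θ + π/4) + cos(φ))sin(φ).
Middle (φ from 0 to π): 960sqrt(2)π sin(θ + π/4).
Outer (θ from 0 to 2π): 0.

Therefore ∯_{∂V} F · n dS = 0.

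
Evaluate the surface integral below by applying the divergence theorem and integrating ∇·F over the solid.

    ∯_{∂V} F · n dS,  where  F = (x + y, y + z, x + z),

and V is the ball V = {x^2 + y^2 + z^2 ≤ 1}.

By the divergence theorem,

    ∯_{∂V} F · n dS = ∭_V (∇ · F) dV.

Compute the divergence:
    ∇ · F = ∂F_x/∂x + ∂F_y/∂y + ∂F_z/∂z = 1 + 1 + 1 = 3.

In spherical coordinates, x = ρ sin(φ) cos(θ), y = ρ sin(φ) sin(θ), z = ρ cos(φ), dV = ρ^2 sin(φ) dρ dφ dθ, with 0 ≤ ρ ≤ 1, 0 ≤ φ ≤ π, 0 ≤ θ ≤ 2π.

The integrand, after substitution and multiplying by the volume element, becomes (3) · ρ^2 sin(φ), so

    ∭_V (∇·F) dV = ∫_0^{2π} ∫_0^{π} ∫_0^{1} (3) · ρ^2 sin(φ) dρ dφ dθ.

Inner (ρ from 0 to 1): sin(φ).
Middle (φ from 0 to π): 2.
Outer (θ from 0 to 2π): 4π.

Therefore ∯_{∂V} F · n dS = 4π.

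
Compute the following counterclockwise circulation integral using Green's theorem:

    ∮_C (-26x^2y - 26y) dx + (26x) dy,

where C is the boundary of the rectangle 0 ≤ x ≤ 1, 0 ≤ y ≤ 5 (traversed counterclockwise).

Green's theorem converts the closed line integral into a double integral over the enclosed region D:

    ∮_C P dx + Q dy = ∬_D (∂Q/∂x - ∂P/∂y) dA.

Here P = -26x^2y - 26y, Q = 26x, so

    ∂Q/∂x = 26,    ∂P/∂y = -26x^2 - 26,
    ∂Q/∂x - ∂P/∂y = 26x^2 + 52.

D is the region 0 ≤ x ≤ 1, 0 ≤ y ≤ 5. Evaluating the double integral:

    ∬_D (26x^2 + 52) dA = ∫_0^{1} ∫_0^{5} (26x^2 + 52) dy dx.

Inner (y from 0 to 5): 130x^2 + 260.
Outer (x from 0 to 1): 910/3.

Therefore ∮_C P dx + Q dy = 910/3.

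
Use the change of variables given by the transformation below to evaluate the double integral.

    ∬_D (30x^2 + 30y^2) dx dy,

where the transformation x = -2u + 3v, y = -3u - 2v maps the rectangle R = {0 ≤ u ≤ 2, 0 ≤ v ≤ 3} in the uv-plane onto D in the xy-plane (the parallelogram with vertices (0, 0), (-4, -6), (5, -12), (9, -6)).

Compute the Jacobian determinant of (x, y) with respect to (u, v):

    ∂(x,y)/∂(u,v) = | -2  3 | = (-2)(-2) - (3)(-3) = 13.
                   | -3  -2 |

Its absolute value is |J| = 13 (the area scaling factor).

Substituting x = -2u + 3v, y = -3u - 2v into the integrand,

    30x^2 + 30y^2 → 390u^2 + 390v^2,

so the integral becomes

    ∬_R (390u^2 + 390v^2) · |J| du dv = ∫_0^2 ∫_0^3 (5070u^2 + 5070v^2) dv du.

Inner (v): 15210u^2 + 45630.
Outer (u): 131820.

Therefore ∬_D (30x^2 + 30y^2) dx dy = 131820.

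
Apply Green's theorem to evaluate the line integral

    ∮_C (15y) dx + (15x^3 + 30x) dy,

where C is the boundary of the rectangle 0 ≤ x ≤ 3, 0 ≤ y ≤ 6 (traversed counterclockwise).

Green's theorem converts the closed line integral into a double integral over the enclosed region D:

    ∮_C P dx + Q dy = ∬_D (∂Q/∂x - ∂P/∂y) dA.

Here P = 15y, Q = 15x^3 + 30x, so

    ∂Q/∂x = 45x^2 + 30,    ∂P/∂y = 15,
    ∂Q/∂x - ∂P/∂y = 45x^2 + 15.

D is the region 0 ≤ x ≤ 3, 0 ≤ y ≤ 6. Evaluating the double integral:

    ∬_D (45x^2 + 15) dA = ∫_0^{3} ∫_0^{6} (45x^2 + 15) dy dx.

Inner (y from 0 to 6): 270x^2 + 90.
Outer (x from 0 to 3): 2700.

Therefore ∮_C P dx + Q dy = 2700.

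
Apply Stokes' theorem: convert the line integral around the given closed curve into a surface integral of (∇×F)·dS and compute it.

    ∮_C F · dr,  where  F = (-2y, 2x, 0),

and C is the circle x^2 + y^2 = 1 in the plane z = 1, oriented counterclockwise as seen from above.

Let S be the flat disk x^2 + y^2 ≤ 1 in the plane z = 1, with upward unit normal n̂ = ẑ. By Stokes' theorem,

    ∮_C F · dr = ∬_S (∇ × F) · n̂ dS = ∬_D (curl F)_z dA,

where D is the disk x^2 + y^2 ≤ 1.

Compute the curl of F = (-2y, 2x, 0):
    (∇ × F)_x = ∂F_z/∂y - ∂F_y/∂z = 0,
    (∇ × F)_y = ∂F_x/∂z - ∂F_z/∂x = 0,
    (∇ × F)_z = ∂F_y/∂x - ∂F_x/∂y = 4.

On z = 1, (curl F)_z = 4.

Convert to polar (x = r cos θ, y = r sin θ, dA = r dr dθ); the integrand becomes 4, so

    ∬_D (curl F)_z dA = ∫_0^{2π} ∫_0^{1} (4) · r dr dθ.

Inner (r from 0 to 1): 2.
Outer (θ from 0 to 2π): 4π.

Therefore ∮_C F · dr = 4π.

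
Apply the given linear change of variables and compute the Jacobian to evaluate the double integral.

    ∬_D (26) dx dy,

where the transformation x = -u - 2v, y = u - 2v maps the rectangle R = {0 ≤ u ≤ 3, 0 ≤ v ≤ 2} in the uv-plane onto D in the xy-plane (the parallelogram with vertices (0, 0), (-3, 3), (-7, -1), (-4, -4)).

Compute the Jacobian determinant of (x, y) with respect to (u, v):

    ∂(x,y)/∂(u,v) = | -1  -2 | = (-1)(-2) - (-2)(1) = 4.
                   | 1  -2 |

Its absolute value is |J| = 4 (the area scaling factor).

Substituting x = -u - 2v, y = u - 2v into the integrand,

    26 → 26,

so the integral becomes

    ∬_R (26) · |J| du dv = ∫_0^3 ∫_0^2 (104) dv du.

Inner (v): 208.
Outer (u): 624.

Therefore ∬_D (26) dx dy = 624.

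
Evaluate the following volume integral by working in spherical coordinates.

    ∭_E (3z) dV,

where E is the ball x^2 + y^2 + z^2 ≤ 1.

In spherical coordinates, x = ρ sin(φ) cos(θ), y = ρ sin(φ) sin(θ), z = ρ cos(φ), and dV = ρ^2 sin(φ) dρ dφ dθ.

The integrand becomes 3ρ cos(φ), so

    ∭_E (3z) dV = ∫_{0}^{2π} ∫_{0}^{π} ∫_{0}^{1} (3ρ cos(φ)) · ρ^2 sin(φ) dρ dφ dθ.

Inner (ρ): 3sin(2φ)/8.
Middle (φ): 0.
Outer (θ): 0.

Therefore the triple integral equals 0.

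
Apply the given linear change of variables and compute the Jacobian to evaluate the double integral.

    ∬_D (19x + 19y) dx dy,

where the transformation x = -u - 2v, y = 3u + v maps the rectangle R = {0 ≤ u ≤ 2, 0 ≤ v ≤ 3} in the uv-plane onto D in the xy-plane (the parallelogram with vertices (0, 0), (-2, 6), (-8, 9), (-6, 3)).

Compute the Jacobian determinant of (x, y) with respect to (u, v):

    ∂(x,y)/∂(u,v) = | -1  -2 | = (-1)(1) - (-2)(3) = 5.
                   | 3  1 |

Its absolute value is |J| = 5 (the area scaling factor).

Substituting x = -u - 2v, y = 3u + v into the integrand,

    19x + 19y → 38u - 19v,

so the integral becomes

    ∬_R (38u - 19v) · |J| du dv = ∫_0^2 ∫_0^3 (190u - 95v) dv du.

Inner (v): 570u - 855/2.
Outer (u): 285.

Therefore ∬_D (19x + 19y) dx dy = 285.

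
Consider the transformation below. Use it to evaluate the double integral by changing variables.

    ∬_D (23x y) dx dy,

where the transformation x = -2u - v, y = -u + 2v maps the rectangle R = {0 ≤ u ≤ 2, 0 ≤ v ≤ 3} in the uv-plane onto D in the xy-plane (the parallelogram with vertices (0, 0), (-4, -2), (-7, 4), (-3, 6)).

Compute the Jacobian determinant of (x, y) with respect to (u, v):

    ∂(x,y)/∂(u,v) = | -2  -1 | = (-2)(2) - (-1)(-1) = -5.
                   | -1  2 |

Its absolute value is |J| = 5 (the area scaling factor).

Substituting x = -2u - v, y = -u + 2v into the integrand,

    23x y → 46u^2 - 69u v - 46v^2,

so the integral becomes

    ∬_R (46u^2 - 69u v - 46v^2) · |J| du dv = ∫_0^2 ∫_0^3 (230u^2 - 345u v - 230v^2) dv du.

Inner (v): 690u^2 - 3105u/2 - 2070.
Outer (u): -5405.

Therefore ∬_D (23x y) dx dy = -5405.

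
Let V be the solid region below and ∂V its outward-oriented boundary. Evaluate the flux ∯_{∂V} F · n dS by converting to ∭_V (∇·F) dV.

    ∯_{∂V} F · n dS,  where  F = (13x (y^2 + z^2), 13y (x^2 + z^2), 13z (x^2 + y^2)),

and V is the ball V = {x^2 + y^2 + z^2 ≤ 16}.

By the divergence theorem,

    ∯_{∂V} F · n dS = ∭_V (∇ · F) dV.

Compute the divergence:
    ∇ · F = ∂F_x/∂x + ∂F_y/∂y + ∂F_z/∂z = 13y^2 + 13z^2 + 13x^2 + 13z^2 + 13x^2 + 13y^2 = 26x^2 + 26y^2 + 26z^2.

In spherical coordinates, x = ρ sin(φ) cos(θ), y = ρ sin(φ) sin(θ), z = ρ cos(φ), dV = ρ^2 sin(φ) dρ dφ dθ, with 0 ≤ ρ ≤ 4, 0 ≤ φ ≤ π, 0 ≤ θ ≤ 2π.

The integrand, after substitution and multiplying by the volume element, becomes (26ρ^2) · ρ^2 sin(φ), so

    ∭_V (∇·F) dV = ∫_0^{2π} ∫_0^{π} ∫_0^{4} (26ρ^2) · ρ^2 sin(φ) dρ dφ dθ.

Inner (ρ from 0 to 4): 26624sin(φ)/5.
Middle (φ from 0 to π): 53248/5.
Outer (θ from 0 to 2π): 106496π/5.

Therefore ∯_{∂V} F · n dS = 106496π/5.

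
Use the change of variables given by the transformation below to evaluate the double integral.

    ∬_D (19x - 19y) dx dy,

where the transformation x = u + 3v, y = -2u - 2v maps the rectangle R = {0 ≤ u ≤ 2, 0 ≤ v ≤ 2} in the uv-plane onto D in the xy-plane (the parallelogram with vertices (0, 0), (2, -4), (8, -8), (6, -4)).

Compute the Jacobian determinant of (x, y) with respect to (u, v):

    ∂(x,y)/∂(u,v) = | 1  3 | = (1)(-2) - (3)(-2) = 4.
                   | -2  -2 |

Its absolute value is |J| = 4 (the area scaling factor).

Substituting x = u + 3v, y = -2u - 2v into the integrand,

    19x - 19y → 57u + 95v,

so the integral becomes

    ∬_R (57u + 95v) · |J| du dv = ∫_0^2 ∫_0^2 (228u + 380v) dv du.

Inner (v): 456u + 760.
Outer (u): 2432.

Therefore ∬_D (19x - 19y) dx dy = 2432.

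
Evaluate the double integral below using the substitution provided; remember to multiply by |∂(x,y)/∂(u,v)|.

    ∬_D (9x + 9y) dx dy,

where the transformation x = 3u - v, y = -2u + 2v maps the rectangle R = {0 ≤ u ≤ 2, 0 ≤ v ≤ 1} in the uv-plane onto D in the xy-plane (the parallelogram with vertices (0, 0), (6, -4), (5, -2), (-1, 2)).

Compute the Jacobian determinant of (x, y) with respect to (u, v):

    ∂(x,y)/∂(u,v) = | 3  -1 | = (3)(2) - (-1)(-2) = 4.
                   | -2  2 |

Its absolute value is |J| = 4 (the area scaling factor).

Substituting x = 3u - v, y = -2u + 2v into the integrand,

    9x + 9y → 9u + 9v,

so the integral becomes

    ∬_R (9u + 9v) · |J| du dv = ∫_0^2 ∫_0^1 (36u + 36v) dv du.

Inner (v): 36u + 18.
Outer (u): 108.

Therefore ∬_D (9x + 9y) dx dy = 108.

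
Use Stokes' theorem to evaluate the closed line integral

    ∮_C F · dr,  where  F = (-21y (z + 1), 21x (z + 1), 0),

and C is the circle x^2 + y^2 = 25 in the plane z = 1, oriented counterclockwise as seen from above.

Let S be the flat disk x^2 + y^2 ≤ 25 in the plane z = 1, with upward unit normal n̂ = ẑ. By Stokes' theorem,

    ∮_C F · dr = ∬_S (∇ × F) · n̂ dS = ∬_D (curl F)_z dA,

where D is the disk x^2 + y^2 ≤ 25.

Compute the curl of F = (-21y (z + 1), 21x (z + 1), 0):
    (∇ × F)_x = ∂F_z/∂y - ∂F_y/∂z = -21x,
    (∇ × F)_y = ∂F_x/∂z - ∂F_z/∂x = -21y,
    (∇ × F)_z = ∂F_y/∂x - ∂F_x/∂y = 42z + 42.

On z = 1, (curl F)_z = 84.

Convert to polar (x = r cos θ, y = r sin θ, dA = r dr dθ); the integrand becomes 84, so

    ∬_D (curl F)_z dA = ∫_0^{2π} ∫_0^{5} (84) · r dr dθ.

Inner (r from 0 to 5): 1050.
Outer (θ from 0 to 2π): 2100π.

Therefore ∮_C F · dr = 2100π.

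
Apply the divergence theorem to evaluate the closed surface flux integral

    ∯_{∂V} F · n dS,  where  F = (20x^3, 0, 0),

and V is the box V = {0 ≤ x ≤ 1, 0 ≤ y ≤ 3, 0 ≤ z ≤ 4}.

By the divergence theorem,

    ∯_{∂V} F · n dS = ∭_V (∇ · F) dV.

Compute the divergence:
    ∇ · F = ∂F_x/∂x + ∂F_y/∂y + ∂F_z/∂z = 60x^2 + 0 + 0 = 60x^2.

V is a rectangular box, so dV = dx dy dz with 0 ≤ x ≤ 1, 0 ≤ y ≤ 3, 0 ≤ z ≤ 4.

Integrate (60x^2) over V as an iterated integral:

    ∭_V (∇·F) dV = ∫_0^{1} ∫_0^{3} ∫_0^{4} (60x^2) dz dy dx.

Inner (z from 0 to 4): 240x^2.
Middle (y from 0 to 3): 720x^2.
Outer (x from 0 to 1): 240.

Therefore ∯_{∂V} F · n dS = 240.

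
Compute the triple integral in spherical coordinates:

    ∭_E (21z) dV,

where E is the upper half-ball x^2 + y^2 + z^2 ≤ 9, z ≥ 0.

In spherical coordinates, x = ρ sin(φ) cos(θ), y = ρ sin(φ) sin(θ), z = ρ cos(φ), and dV = ρ^2 sin(φ) dρ dφ dθ.

The integrand becomes 21ρ cos(φ), so

    ∭_E (21z) dV = ∫_{0}^{2π} ∫_{0}^{π/2} ∫_{0}^{3} (21ρ cos(φ)) · ρ^2 sin(φ) dρ dφ dθ.

Inner (ρ): 1701sin(2φ)/8.
Middle (φ): 1701/8.
Outer (θ): 1701π/4.

Therefore the triple integral equals 1701π/4.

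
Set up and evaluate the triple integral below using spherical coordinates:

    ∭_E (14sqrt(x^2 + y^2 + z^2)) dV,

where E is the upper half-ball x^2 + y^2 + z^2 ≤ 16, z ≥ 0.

In spherical coordinates, x = ρ sin(φ) cos(θ), y = ρ sin(φ) sin(θ), z = ρ cos(φ), and dV = ρ^2 sin(φ) dρ dφ dθ.

The integrand becomes 14ρ, so

    ∭_E (14sqrt(x^2 + y^2 + z^2)) dV = ∫_{0}^{2π} ∫_{0}^{π/2} ∫_{0}^{4} (14ρ) · ρ^2 sin(φ) dρ dφ dθ.

Inner (ρ): 896sin(φ).
Middle (φ): 896.
Outer (θ): 1792π.

Therefore the triple integral equals 1792π.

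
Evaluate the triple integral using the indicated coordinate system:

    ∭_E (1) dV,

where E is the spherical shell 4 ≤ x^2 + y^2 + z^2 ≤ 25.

In spherical coordinates, x = ρ sin(φ) cos(θ), y = ρ sin(φ) sin(θ), z = ρ cos(φ), and dV = ρ^2 sin(φ) dρ dφ dθ.

The integrand becomes 1, so

    ∭_E (1) dV = ∫_{0}^{2π} ∫_{0}^{π} ∫_{2}^{5} (1) · ρ^2 sin(φ) dρ dφ dθ.

Inner (ρ): 39sin(φ).
Middle (φ): 78.
Outer (θ): 156π.

Therefore the triple integral equals 156π.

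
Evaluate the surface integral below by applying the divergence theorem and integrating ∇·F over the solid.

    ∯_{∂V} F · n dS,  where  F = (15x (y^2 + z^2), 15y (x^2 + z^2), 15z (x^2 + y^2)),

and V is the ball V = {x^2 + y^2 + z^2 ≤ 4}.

By the divergence theorem,

    ∯_{∂V} F · n dS = ∭_V (∇ · F) dV.

Compute the divergence:
    ∇ · F = ∂F_x/∂x + ∂F_y/∂y + ∂F_z/∂z = 15y^2 + 15z^2 + 15x^2 + 15z^2 + 15x^2 + 15y^2 = 30x^2 + 30y^2 + 30z^2.

In spherical coordinates, x = ρ sin(φ) cos(θ), y = ρ sin(φ) sin(θ), z = ρ cos(φ), dV = ρ^2 sin(φ) dρ dφ dθ, with 0 ≤ ρ ≤ 2, 0 ≤ φ ≤ π, 0 ≤ θ ≤ 2π.

The integrand, after substitution and multiplying by the volume element, becomes (30ρ^2) · ρ^2 sin(φ), so

    ∭_V (∇·F) dV = ∫_0^{2π} ∫_0^{π} ∫_0^{2} (30ρ^2) · ρ^2 sin(φ) dρ dφ dθ.

Inner (ρ from 0 to 2): 192sin(φ).
Middle (φ from 0 to π): 384.
Outer (θ from 0 to 2π): 768π.

Therefore ∯_{∂V} F · n dS = 768π.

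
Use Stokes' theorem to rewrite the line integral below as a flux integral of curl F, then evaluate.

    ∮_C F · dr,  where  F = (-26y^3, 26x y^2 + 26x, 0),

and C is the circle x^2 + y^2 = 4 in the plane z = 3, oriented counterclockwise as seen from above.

Let S be the flat disk x^2 + y^2 ≤ 4 in the plane z = 3, with upward unit normal n̂ = ẑ. By Stokes' theorem,

    ∮_C F · dr = ∬_S (∇ × F) · n̂ dS = ∬_D (curl F)_z dA,

where D is the disk x^2 + y^2 ≤ 4.

Compute the curl of F = (-26y^3, 26x y^2 + 26x, 0):
    (∇ × F)_x = ∂F_z/∂y - ∂F_y/∂z = 0,
    (∇ × F)_y = ∂F_x/∂z - ∂F_z/∂x = 0,
    (∇ × F)_z = ∂F_y/∂x - ∂F_x/∂y = 104y^2 + 26.

On z = 3, (curl F)_z = 104y^2 + 26.

Convert to polar (x = r cos θ, y = r sin θ, dA = r dr dθ); the integrand becomes 104r^2sin(θ)^2 + 26, so

    ∬_D (curl F)_z dA = ∫_0^{2π} ∫_0^{2} (104r^2sin(θ)^2 + 26) · r dr dθ.

Inner (r from 0 to 2): 416sin(θ)^2 + 52.
Outer (θ from 0 to 2π): 520π.

Therefore ∮_C F · dr = 520π.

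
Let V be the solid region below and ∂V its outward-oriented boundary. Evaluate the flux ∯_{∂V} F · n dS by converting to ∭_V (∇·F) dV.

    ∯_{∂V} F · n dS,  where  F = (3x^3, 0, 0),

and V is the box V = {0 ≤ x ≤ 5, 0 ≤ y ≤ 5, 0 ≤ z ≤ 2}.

By the divergence theorem,

    ∯_{∂V} F · n dS = ∭_V (∇ · F) dV.

Compute the divergence:
    ∇ · F = ∂F_x/∂x + ∂F_y/∂y + ∂F_z/∂z = 9x^2 + 0 + 0 = 9x^2.

V is a rectangular box, so dV = dx dy dz with 0 ≤ x ≤ 5, 0 ≤ y ≤ 5, 0 ≤ z ≤ 2.

Integrate (9x^2) over V as an iterated integral:

    ∭_V (∇·F) dV = ∫_0^{5} ∫_0^{5} ∫_0^{2} (9x^2) dz dy dx.

Inner (z from 0 to 2): 18x^2.
Middle (y from 0 to 5): 90x^2.
Outer (x from 0 to 5): 3750.

Therefore ∯_{∂V} F · n dS = 3750.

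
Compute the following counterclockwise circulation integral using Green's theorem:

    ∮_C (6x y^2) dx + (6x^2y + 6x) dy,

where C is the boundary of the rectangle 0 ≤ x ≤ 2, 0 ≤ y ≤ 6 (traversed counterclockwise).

Green's theorem converts the closed line integral into a double integral over the enclosed region D:

    ∮_C P dx + Q dy = ∬_D (∂Q/∂x - ∂P/∂y) dA.

Here P = 6x y^2, Q = 6x^2y + 6x, so

    ∂Q/∂x = 12x y + 6,    ∂P/∂y = 12x y,
    ∂Q/∂x - ∂P/∂y = 6.

D is the region 0 ≤ x ≤ 2, 0 ≤ y ≤ 6. Evaluating the double integral:

    ∬_D (6) dA = ∫_0^{2} ∫_0^{6} (6) dy dx.

Inner (y from 0 to 6): 36.
Outer (x from 0 to 2): 72.

Therefore ∮_C P dx + Q dy = 72.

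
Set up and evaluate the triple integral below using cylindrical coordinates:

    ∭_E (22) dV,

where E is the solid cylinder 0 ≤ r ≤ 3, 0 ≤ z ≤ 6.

In cylindrical coordinates, x = r cos(θ), y = r sin(θ), z = z, and dV = r dr dθ dz.

The integrand becomes 22, so

    ∭_E (22) dV = ∫_{0}^{2π} ∫_{0}^{3} ∫_{0}^{6} (22) · r dz dr dθ.

Inner (z): 132r.
Middle (r from 0 to 3): 594.
Outer (θ): 1188π.

Therefore the triple integral equals 1188π.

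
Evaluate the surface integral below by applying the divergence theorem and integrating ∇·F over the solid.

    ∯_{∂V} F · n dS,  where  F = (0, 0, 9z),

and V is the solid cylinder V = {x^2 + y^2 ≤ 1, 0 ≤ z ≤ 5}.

By the divergence theorem,

    ∯_{∂V} F · n dS = ∭_V (∇ · F) dV.

Compute the divergence:
    ∇ · F = ∂F_x/∂x + ∂F_y/∂y + ∂F_z/∂z = 0 + 0 + 9 = 9.

In cylindrical coordinates, x = r cos(θ), y = r sin(θ), z = z, dV = r dr dθ dz, with 0 ≤ r ≤ 1, 0 ≤ θ ≤ 2π, 0 ≤ z ≤ 5.

The integrand, after substitution and multiplying by the volume element, becomes (9) · r, so

    ∭_V (∇·F) dV = ∫_0^{2π} ∫_0^{1} ∫_0^{5} (9) · r dz dr dθ.

Inner (z from 0 to 5): 45r.
Middle (r from 0 to 1): 45/2.
Outer (θ from 0 to 2π): 45π.

Therefore ∯_{∂V} F · n dS = 45π.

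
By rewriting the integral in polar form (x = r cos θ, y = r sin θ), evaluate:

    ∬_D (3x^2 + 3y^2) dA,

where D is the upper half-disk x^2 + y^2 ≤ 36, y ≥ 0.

The region D is 0 ≤ r ≤ 6, 0 ≤ θ ≤ π in polar coordinates, where x = r cos(θ), y = r sin(θ), and dA = r dr dθ.

Under the substitution, the integrand becomes 3r^2, so

    ∬_D (3x^2 + 3y^2) dA = ∫_{0}^{π} ∫_{0}^{6} (3r^2) · r dr dθ.

Inner integral (in r): ∫_{0}^{6} (3r^2) · r dr = 972.

Outer integral (in θ): ∫_{0}^{π} (972) dθ = 972π.

Therefore ∬_D (3x^2 + 3y^2) dA = 972π.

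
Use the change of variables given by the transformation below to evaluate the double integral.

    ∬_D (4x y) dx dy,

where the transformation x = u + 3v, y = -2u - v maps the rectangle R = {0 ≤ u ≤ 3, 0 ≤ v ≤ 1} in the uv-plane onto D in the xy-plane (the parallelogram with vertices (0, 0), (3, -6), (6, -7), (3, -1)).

Compute the Jacobian determinant of (x, y) with respect to (u, v):

    ∂(x,y)/∂(u,v) = | 1  3 | = (1)(-1) - (3)(-2) = 5.
                   | -2  -1 |

Its absolute value is |J| = 5 (the area scaling factor).

Substituting x = u + 3v, y = -2u - v into the integrand,

    4x y → -8u^2 - 28u v - 12v^2,

so the integral becomes

    ∬_R (-8u^2 - 28u v - 12v^2) · |J| du dv = ∫_0^3 ∫_0^1 (-40u^2 - 140u v - 60v^2) dv du.

Inner (v): -40u^2 - 70u - 20.
Outer (u): -735.

Therefore ∬_D (4x y) dx dy = -735.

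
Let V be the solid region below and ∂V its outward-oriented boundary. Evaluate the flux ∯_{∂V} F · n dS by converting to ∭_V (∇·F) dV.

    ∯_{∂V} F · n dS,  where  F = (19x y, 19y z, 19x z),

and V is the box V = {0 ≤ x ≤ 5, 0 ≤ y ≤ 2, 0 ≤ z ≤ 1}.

By the divergence theorem,

    ∯_{∂V} F · n dS = ∭_V (∇ · F) dV.

Compute the divergence:
    ∇ · F = ∂F_x/∂x + ∂F_y/∂y + ∂F_z/∂z = 19y + 19z + 19x = 19x + 19y + 19z.

V is a rectangular box, so dV = dx dy dz with 0 ≤ x ≤ 5, 0 ≤ y ≤ 2, 0 ≤ z ≤ 1.

Integrate (19x + 19y + 19z) over V as an iterated integral:

    ∭_V (∇·F) dV = ∫_0^{5} ∫_0^{2} ∫_0^{1} (19x + 19y + 19z) dz dy dx.

Inner (z from 0 to 1): 19x + 19y + 19/2.
Middle (y from 0 to 2): 38x + 57.
Outer (x from 0 to 5): 760.

Therefore ∯_{∂V} F · n dS = 760.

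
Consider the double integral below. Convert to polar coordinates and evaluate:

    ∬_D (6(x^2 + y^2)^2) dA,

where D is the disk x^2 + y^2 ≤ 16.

The region D is 0 ≤ r ≤ 4, 0 ≤ θ ≤ 2π in polar coordinates, where x = r cos(θ), y = r sin(θ), and dA = r dr dθ.

Under the substitution, the integrand becomes 6r^4, so

    ∬_D (6(x^2 + y^2)^2) dA = ∫_{0}^{2π} ∫_{0}^{4} (6r^4) · r dr dθ.

Inner integral (in r): ∫_{0}^{4} (6r^4) · r dr = 4096.

Outer integral (in θ): ∫_{0}^{2π} (4096) dθ = 8192π.

Therefore ∬_D (6(x^2 + y^2)^2) dA = 8192π.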